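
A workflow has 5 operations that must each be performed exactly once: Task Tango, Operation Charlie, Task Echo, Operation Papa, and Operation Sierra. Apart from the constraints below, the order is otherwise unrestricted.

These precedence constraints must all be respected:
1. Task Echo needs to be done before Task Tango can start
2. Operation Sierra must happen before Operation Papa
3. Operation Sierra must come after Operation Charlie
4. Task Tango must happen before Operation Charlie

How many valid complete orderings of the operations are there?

1

Task Echo is the only operation with nothing required before it, so every ordering starts there.
Continuing from there, at each step only one operation has all its prerequisites placed, so the ordering is fully determined — there is exactly 1.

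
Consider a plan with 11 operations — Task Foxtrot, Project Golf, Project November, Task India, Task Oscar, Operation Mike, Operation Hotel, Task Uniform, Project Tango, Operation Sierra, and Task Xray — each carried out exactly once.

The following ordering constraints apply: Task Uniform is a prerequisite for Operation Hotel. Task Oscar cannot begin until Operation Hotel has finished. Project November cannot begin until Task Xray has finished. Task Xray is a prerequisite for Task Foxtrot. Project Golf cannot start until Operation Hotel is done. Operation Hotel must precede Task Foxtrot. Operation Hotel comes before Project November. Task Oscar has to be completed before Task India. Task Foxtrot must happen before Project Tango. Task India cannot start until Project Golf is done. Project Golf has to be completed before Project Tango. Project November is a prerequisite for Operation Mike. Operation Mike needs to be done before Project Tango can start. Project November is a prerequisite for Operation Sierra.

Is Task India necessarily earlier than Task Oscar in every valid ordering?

No

In fact the dependencies run the other way: Task Oscar → Task India.
So Task India never precedes Task Oscar.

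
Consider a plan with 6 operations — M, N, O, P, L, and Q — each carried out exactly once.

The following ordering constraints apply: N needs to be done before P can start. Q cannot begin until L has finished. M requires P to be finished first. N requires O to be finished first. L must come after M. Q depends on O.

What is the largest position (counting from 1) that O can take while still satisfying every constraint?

1

Following every chain forward from O, the operations that must come later are M, N, P, L, Q — 5 of them.
With 5 mandatory successors out of 6 operations total, the latest slot for O is 6−5 = 1, and it's reachable by doing all non-successors before O.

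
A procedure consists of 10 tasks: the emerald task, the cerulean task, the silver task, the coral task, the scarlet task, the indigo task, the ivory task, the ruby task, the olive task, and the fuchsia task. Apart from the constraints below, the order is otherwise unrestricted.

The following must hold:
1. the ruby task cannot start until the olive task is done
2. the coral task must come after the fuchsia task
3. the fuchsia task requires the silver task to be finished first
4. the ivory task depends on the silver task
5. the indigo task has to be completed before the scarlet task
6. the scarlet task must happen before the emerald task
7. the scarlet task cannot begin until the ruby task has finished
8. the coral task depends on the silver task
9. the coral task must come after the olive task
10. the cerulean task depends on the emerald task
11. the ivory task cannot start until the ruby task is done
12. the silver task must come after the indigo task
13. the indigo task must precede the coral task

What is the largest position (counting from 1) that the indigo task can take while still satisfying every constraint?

3

Following every chain forward from the indigo task, the tasks that must come later are the emerald task, the cerulean task, the silver task, the coral task, the scarlet task, the ivory task, the fuchsia task — 7 of them.
So at least 7 tasks follow the indigo task, putting the indigo task no later than position 3. That position is achievable by scheduling everything else first.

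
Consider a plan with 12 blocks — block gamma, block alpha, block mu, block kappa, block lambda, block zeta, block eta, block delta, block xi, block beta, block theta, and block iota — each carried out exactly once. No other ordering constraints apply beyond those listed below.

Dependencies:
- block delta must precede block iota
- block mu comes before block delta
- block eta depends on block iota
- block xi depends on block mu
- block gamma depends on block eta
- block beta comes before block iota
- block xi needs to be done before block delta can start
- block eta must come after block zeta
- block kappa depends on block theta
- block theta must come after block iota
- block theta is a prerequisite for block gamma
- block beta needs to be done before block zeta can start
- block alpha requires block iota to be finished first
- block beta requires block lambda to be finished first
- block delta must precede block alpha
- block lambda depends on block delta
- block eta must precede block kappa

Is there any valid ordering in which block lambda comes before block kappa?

Block lambda is actually forced before block kappa by the constraints, so certainly some valid ordering has block lambda first.

Yes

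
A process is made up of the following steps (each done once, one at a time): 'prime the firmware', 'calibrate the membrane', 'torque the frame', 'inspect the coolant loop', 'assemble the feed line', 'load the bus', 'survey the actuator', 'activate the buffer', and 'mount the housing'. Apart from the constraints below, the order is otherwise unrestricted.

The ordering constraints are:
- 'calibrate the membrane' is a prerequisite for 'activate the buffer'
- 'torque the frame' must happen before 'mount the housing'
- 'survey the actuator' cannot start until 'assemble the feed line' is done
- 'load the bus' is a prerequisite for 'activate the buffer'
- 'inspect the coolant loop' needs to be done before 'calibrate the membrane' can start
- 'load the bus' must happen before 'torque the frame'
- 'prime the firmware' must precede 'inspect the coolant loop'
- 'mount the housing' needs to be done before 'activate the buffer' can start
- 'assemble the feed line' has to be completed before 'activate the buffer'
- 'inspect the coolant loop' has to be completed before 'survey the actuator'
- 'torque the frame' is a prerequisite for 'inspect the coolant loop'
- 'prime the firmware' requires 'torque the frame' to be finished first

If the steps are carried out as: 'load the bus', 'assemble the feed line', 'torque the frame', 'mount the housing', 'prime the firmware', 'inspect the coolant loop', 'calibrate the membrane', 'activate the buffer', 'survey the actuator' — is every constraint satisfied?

Every stated constraint is respected: 'load the bus' sits at position 1, ahead of 'activate the buffer' at position 8, and each of the other listed pairs likewise has the predecessor earlier in the sequence.

Yes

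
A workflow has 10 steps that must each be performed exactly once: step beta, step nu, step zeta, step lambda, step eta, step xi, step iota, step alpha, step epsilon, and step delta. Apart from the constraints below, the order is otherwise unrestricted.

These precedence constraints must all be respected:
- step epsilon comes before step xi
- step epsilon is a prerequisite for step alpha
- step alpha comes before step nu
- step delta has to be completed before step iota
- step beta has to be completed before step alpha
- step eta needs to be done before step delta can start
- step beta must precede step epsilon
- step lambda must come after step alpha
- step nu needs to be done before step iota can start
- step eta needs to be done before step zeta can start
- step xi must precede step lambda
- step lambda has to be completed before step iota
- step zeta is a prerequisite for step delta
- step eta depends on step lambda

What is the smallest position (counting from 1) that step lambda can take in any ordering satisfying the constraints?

Every step that must precede step lambda has to come before it. Tracing all chains that end at step lambda, those steps are: step beta, step xi, step alpha, step epsilon — 4 in total.
So at minimum 4 steps come before step lambda, putting step lambda no earlier than position 5. That position is achievable by scheduling exactly those predecessors first.

5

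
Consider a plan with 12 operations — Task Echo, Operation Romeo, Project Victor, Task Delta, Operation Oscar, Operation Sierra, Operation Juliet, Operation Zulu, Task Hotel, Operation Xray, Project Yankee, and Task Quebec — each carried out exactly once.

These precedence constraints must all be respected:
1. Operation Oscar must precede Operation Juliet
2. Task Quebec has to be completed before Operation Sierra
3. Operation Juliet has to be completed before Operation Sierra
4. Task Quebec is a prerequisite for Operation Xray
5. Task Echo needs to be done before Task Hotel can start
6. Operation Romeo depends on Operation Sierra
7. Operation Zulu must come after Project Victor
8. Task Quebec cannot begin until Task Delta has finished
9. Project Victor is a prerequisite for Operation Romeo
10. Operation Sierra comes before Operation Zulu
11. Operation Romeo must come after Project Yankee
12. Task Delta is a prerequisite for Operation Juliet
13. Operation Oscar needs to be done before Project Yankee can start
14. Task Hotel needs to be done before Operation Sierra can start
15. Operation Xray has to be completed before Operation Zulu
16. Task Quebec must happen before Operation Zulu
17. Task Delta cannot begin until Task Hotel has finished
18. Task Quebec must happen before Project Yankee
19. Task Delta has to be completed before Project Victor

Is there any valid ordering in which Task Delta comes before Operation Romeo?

Yes

The constraints force Task Delta before Operation Romeo, so yes — every valid ordering has Task Delta earlier.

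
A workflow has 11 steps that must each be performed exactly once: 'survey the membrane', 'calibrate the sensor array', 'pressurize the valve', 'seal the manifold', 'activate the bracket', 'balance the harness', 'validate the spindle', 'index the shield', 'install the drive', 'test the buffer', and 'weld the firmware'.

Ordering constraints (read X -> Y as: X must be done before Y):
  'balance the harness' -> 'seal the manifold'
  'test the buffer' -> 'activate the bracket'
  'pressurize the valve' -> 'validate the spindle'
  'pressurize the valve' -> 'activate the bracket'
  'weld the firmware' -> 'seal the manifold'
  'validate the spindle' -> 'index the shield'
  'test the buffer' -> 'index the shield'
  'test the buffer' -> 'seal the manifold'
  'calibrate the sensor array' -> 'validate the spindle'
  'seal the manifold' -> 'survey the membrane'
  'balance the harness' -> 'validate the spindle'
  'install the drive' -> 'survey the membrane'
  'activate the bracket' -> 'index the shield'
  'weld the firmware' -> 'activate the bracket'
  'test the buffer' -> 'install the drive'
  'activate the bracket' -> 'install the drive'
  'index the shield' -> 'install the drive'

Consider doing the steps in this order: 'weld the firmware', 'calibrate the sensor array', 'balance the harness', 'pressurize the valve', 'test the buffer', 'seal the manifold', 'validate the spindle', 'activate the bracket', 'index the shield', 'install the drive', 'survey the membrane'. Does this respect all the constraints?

Every stated constraint is respected: 'weld the firmware' sits at position 1, ahead of 'activate the bracket' at position 8, and each of the other listed pairs likewise has the predecessor earlier in the sequence.

Yes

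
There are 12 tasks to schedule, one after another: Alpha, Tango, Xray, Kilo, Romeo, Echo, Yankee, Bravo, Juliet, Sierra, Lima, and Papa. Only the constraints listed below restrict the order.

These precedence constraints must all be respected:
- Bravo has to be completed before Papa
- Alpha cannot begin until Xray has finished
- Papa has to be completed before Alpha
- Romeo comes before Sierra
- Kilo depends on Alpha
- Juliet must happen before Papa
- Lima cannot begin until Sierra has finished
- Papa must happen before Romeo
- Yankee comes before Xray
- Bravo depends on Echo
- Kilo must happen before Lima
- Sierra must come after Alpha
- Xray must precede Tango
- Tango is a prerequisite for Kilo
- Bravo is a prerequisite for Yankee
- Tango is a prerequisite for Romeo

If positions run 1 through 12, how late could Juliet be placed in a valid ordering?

The tasks that are forced after Juliet, directly or by a chain of constraints, are Alpha, Kilo, Romeo, Sierra, Lima, Papa. That's 6 tasks.
So at least 6 tasks follow Juliet, putting Juliet no later than position 6. That position is achievable by scheduling everything else first.

6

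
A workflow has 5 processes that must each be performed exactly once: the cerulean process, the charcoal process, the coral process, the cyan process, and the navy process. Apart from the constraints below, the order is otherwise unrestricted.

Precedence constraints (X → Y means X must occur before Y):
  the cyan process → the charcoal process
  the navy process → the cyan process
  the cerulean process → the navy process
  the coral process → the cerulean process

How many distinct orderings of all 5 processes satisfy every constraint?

1

The coral process is the only process with nothing required before it, so every ordering starts there.
Every process is then forced in turn, so only 1 complete ordering is consistent with the constraints.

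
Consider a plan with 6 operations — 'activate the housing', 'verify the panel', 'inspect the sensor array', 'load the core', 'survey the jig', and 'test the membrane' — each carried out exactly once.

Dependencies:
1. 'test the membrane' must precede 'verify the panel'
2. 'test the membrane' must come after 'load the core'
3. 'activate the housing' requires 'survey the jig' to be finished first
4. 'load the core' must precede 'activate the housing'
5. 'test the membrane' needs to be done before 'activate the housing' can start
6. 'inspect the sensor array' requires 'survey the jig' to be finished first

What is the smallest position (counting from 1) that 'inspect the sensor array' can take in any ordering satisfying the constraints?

Working backwards through the constraints from 'inspect the sensor array', its only required predecessor is 'survey the jig'.
So at minimum 1 operation comes before 'inspect the sensor array', putting 'inspect the sensor array' no earlier than position 2. That position is achievable by scheduling exactly that predecessor first.

2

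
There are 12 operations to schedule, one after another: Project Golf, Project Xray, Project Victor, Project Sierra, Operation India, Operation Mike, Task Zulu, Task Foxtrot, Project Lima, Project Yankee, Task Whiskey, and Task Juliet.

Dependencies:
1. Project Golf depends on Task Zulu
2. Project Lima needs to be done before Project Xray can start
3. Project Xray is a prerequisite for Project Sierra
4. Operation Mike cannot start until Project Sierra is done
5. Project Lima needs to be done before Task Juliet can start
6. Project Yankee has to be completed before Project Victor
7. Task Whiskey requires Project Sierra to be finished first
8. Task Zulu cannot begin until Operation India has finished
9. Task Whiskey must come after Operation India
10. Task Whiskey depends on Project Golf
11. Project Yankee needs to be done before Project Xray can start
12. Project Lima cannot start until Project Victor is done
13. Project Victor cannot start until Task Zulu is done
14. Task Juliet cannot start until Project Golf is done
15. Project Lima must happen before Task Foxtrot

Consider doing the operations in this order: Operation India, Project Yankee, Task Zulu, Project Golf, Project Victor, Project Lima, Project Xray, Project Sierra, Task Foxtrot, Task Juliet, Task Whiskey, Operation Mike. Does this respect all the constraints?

Going through the constraints one by one, each required predecessor appears earlier in the sequence than its dependent — e.g. Operation India (position 1) is before Task Whiskey (position 11), as required.

Yes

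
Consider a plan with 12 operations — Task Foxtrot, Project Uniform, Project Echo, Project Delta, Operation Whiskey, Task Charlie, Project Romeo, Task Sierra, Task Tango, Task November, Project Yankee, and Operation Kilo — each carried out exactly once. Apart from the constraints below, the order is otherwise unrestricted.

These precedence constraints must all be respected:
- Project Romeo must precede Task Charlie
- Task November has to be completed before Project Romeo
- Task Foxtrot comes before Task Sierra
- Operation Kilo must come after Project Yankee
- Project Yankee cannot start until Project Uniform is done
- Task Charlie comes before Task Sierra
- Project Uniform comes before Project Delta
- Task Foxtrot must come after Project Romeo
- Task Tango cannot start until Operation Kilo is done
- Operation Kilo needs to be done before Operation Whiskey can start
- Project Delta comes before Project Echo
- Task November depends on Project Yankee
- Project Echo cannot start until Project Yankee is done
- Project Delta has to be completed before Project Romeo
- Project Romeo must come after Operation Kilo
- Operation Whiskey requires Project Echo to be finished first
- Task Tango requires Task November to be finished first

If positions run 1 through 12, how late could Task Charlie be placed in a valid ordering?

Following the constraints forward from Task Charlie, its only required successor is Task Sierra.
With 1 mandatory successor out of 12 operations total, the latest slot for Task Charlie is 12−1 = 11, and it's reachable by doing all non-successors before Task Charlie.

11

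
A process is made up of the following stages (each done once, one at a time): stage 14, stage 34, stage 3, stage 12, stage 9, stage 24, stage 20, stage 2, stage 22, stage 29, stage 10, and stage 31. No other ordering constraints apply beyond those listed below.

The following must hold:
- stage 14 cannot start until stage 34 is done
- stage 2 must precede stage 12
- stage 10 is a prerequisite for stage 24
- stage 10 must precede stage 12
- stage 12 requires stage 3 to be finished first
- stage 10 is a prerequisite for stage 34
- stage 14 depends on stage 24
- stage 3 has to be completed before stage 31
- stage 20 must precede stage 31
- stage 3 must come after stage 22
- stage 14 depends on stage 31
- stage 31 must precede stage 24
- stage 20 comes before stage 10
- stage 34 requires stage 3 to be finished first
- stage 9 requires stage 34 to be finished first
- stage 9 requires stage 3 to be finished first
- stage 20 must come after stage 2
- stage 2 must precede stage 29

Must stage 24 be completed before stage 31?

The constraints actually force stage 31 before stage 24 (via stage 31 → stage 24), not the other way around.
So stage 24 never precedes stage 31.

No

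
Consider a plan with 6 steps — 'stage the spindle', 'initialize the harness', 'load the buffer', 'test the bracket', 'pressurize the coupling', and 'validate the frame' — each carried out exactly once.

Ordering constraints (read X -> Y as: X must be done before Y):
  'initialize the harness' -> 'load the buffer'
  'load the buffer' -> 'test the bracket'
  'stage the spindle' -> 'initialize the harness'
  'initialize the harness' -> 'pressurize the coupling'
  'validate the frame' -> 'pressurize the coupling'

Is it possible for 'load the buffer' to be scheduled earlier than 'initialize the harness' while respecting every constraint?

No

There is a dependency chain 'initialize the harness' → 'load the buffer', so 'load the buffer' always comes after 'initialize the harness'.
Hence 'load the buffer' can never be scheduled before 'initialize the harness'.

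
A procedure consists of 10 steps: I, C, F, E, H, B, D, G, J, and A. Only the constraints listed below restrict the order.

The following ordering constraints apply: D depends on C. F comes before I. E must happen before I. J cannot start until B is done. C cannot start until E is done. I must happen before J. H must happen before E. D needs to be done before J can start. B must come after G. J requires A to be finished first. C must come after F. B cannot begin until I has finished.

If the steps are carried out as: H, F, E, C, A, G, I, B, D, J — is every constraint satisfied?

Yes

Going through the constraints one by one, each required predecessor appears earlier in the sequence than its dependent — e.g. C (position 4) is before D (position 9), as required.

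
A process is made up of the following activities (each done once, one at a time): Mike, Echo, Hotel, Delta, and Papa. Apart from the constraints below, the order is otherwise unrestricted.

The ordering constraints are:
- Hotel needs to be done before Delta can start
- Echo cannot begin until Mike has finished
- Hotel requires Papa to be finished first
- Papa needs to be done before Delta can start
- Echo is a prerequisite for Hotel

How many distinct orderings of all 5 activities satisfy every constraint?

3

2 activities have no prerequisites (Mike, Papa), so any of them could come first.
Counting all ways to extend the partial order to a total order gives 3.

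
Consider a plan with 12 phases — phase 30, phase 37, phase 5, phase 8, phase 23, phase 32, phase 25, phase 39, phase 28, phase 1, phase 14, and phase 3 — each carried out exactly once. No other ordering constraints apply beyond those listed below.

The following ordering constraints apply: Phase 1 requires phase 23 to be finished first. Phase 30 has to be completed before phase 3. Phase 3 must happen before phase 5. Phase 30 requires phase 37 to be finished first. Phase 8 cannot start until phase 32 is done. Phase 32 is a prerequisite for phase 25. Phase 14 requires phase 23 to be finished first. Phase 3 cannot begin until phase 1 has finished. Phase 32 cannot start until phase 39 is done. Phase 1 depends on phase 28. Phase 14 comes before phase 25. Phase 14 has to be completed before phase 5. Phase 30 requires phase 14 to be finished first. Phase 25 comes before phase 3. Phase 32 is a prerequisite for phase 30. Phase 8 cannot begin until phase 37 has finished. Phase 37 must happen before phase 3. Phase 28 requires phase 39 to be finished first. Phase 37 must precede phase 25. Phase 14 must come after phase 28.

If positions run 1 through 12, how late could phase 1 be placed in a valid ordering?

10

Every phase that must follow phase 1 has to come after it. Tracing all chains starting from phase 1, those phases are: phase 5, phase 3 — 2 in total.
So at least 2 phases follow phase 1, putting phase 1 no later than position 10. That position is achievable by scheduling everything else first.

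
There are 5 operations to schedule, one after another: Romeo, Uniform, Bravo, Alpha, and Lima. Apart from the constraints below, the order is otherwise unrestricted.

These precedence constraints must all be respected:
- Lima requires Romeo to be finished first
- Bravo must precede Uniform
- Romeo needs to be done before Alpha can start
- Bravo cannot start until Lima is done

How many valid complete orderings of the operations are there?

Only Romeo has no prerequisites, so it must go first.
Counting all ways to extend the partial order to a total order gives 4.

4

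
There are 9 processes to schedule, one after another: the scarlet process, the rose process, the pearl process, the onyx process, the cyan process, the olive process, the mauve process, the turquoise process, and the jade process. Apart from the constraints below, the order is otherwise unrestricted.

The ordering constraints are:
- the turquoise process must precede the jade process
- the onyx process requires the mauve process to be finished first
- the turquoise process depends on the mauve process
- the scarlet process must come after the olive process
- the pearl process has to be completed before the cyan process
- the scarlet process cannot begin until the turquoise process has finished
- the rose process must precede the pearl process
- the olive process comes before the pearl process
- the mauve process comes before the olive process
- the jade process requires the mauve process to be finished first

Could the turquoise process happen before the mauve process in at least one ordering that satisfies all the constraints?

No

There is a dependency chain the mauve process → the turquoise process, so the turquoise process always comes after the mauve process.
So no valid ordering can have the turquoise process before the mauve process.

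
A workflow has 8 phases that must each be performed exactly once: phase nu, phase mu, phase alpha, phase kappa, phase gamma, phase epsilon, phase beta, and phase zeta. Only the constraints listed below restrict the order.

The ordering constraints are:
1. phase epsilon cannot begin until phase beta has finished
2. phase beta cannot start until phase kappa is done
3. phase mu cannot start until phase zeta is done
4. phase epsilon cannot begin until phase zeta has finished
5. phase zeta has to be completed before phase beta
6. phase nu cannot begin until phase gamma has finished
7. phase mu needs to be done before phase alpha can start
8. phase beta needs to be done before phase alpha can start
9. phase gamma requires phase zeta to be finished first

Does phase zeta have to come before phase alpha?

Yes

Following the dependencies: phase zeta → phase mu → phase alpha.
So phase zeta must precede phase alpha in any valid ordering.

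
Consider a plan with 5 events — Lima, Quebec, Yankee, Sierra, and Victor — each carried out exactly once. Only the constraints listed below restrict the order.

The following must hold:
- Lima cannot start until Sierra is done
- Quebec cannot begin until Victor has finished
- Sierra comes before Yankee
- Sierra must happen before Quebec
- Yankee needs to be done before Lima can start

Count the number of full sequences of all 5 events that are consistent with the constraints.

9

The events with no prerequisites are Sierra, Victor; any of them can be placed first.
Systematically extending each partial ordering one event at a time and counting, there are 9 complete orderings.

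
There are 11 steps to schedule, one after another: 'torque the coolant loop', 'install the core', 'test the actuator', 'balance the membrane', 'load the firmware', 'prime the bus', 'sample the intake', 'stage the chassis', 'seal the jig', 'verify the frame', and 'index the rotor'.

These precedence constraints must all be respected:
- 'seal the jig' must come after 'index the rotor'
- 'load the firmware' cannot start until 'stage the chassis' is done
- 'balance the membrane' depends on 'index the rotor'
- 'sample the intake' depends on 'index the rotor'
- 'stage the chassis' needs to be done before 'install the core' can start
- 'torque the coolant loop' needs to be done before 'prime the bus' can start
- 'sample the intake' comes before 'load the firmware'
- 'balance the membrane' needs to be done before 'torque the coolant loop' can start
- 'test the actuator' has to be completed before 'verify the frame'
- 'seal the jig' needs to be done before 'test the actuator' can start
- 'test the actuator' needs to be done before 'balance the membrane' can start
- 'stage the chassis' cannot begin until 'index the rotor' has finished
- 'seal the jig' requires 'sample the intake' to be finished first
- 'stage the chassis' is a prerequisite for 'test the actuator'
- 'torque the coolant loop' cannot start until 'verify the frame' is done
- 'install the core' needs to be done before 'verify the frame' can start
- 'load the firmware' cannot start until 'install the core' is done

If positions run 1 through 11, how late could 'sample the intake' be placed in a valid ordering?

4

Following every chain forward from 'sample the intake', the steps that must come later are 'torque the coolant loop', 'test the actuator', 'balance the membrane', 'load the firmware', 'prime the bus', 'seal the jig', 'verify the frame' — 7 of them.
So at least 7 steps follow 'sample the intake', putting 'sample the intake' no later than position 4. That position is achievable by scheduling everything else first.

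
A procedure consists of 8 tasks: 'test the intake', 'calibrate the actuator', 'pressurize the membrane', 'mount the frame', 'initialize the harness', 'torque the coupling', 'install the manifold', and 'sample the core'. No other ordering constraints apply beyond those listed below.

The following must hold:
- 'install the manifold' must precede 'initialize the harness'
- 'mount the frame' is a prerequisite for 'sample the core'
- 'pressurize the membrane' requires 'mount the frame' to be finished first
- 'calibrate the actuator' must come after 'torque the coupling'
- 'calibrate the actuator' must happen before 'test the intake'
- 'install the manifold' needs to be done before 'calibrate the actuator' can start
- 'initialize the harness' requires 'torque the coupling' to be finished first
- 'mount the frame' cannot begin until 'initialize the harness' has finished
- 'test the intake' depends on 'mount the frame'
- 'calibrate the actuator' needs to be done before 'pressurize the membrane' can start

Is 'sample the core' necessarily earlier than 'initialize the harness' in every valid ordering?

There is a chain 'initialize the harness' → 'mount the frame' → 'sample the core', which puts 'initialize the harness' before 'sample the core'.
So 'sample the core' never precedes 'initialize the harness'.

No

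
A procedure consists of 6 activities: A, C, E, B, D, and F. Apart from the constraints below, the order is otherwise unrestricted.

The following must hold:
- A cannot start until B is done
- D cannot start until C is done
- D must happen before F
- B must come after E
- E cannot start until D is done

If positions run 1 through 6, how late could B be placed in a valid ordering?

The only activity forced after B (directly or by a chain) is A.
With 1 mandatory successor out of 6 activities total, the latest slot for B is 6−1 = 5, and it's reachable by doing all non-successors before B.

5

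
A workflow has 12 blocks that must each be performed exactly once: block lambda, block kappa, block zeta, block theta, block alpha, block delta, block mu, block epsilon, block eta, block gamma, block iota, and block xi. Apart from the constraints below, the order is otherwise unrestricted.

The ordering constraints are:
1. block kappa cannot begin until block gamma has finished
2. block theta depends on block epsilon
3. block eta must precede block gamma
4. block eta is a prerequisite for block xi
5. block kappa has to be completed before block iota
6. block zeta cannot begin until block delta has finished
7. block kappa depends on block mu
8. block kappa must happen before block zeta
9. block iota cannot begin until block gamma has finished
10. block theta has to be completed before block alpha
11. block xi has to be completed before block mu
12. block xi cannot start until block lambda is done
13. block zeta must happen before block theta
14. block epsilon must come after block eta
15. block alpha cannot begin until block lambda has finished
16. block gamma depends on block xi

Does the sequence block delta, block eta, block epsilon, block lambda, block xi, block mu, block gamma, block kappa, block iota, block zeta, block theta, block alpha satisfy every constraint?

Checking each listed constraint against this order: for instance, block delta is in position 1 and block zeta in position 10, so that constraint holds — and the remaining constraints check out the same way.

Yes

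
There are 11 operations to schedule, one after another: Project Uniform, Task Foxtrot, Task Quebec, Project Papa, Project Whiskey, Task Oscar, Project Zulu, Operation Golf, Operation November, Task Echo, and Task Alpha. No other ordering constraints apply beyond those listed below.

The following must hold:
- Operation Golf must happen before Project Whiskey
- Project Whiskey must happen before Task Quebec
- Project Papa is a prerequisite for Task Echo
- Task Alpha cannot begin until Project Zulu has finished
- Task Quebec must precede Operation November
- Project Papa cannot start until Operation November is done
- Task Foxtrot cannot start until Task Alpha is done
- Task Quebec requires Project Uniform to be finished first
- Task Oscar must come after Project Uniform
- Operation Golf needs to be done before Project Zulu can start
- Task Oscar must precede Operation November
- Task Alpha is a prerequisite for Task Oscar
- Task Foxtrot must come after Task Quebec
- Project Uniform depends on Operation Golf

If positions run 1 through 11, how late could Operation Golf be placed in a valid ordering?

1

Following every chain forward from Operation Golf, the operations that must come later are Project Uniform, Task Foxtrot, Task Quebec, Project Papa, Project Whiskey, Task Oscar, Project Zulu, Operation November, Task Echo, Task Alpha — 10 of them.
So at least 10 operations follow Operation Golf, putting Operation Golf no later than position 1. That position is achievable by scheduling everything else first.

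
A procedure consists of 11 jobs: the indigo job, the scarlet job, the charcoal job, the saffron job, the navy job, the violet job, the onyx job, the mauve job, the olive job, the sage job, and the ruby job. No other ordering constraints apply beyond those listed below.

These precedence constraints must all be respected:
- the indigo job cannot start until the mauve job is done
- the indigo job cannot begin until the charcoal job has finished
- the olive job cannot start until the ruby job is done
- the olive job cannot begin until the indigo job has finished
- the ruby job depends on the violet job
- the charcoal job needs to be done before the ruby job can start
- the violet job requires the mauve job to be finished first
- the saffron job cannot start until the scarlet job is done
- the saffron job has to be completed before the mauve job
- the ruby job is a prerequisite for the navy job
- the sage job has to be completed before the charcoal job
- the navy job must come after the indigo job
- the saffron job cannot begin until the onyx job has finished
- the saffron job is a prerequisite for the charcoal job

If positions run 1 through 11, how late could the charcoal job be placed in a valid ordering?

Every job that must follow the charcoal job has to come after it. Tracing all chains starting from the charcoal job, those jobs are: the indigo job, the navy job, the olive job, the ruby job — 4 in total.
With 4 mandatory successors out of 11 jobs total, the latest slot for the charcoal job is 11−4 = 7, and it's reachable by doing all non-successors before the charcoal job.

7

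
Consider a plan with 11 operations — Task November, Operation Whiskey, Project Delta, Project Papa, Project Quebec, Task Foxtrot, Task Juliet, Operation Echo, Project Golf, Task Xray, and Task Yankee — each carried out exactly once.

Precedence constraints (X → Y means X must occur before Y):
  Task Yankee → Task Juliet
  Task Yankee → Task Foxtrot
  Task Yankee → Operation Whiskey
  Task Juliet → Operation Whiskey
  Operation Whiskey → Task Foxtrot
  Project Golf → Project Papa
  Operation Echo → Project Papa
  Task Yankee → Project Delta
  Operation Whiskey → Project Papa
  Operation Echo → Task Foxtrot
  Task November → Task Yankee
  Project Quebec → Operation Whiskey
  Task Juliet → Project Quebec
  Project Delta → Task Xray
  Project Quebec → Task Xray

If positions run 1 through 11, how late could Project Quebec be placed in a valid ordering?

Every operation that must follow Project Quebec has to come after it. Tracing all chains starting from Project Quebec, those operations are: Operation Whiskey, Project Papa, Task Foxtrot, Task Xray — 4 in total.
So at least 4 operations follow Project Quebec, putting Project Quebec no later than position 7. That position is achievable by scheduling everything else first.

7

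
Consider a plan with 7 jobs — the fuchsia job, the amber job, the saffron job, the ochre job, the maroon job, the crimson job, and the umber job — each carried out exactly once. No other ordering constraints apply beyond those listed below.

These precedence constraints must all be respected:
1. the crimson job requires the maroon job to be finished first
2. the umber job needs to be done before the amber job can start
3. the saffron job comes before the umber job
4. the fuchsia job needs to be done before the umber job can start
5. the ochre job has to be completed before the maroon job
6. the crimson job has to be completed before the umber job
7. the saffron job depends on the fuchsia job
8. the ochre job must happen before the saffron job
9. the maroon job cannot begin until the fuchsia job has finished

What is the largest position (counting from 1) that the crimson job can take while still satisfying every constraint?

5

Following every chain forward from the crimson job, the jobs that must come later are the amber job, the umber job — 2 of them.
So at least 2 jobs follow the crimson job, putting the crimson job no later than position 5. That position is achievable by scheduling everything else first.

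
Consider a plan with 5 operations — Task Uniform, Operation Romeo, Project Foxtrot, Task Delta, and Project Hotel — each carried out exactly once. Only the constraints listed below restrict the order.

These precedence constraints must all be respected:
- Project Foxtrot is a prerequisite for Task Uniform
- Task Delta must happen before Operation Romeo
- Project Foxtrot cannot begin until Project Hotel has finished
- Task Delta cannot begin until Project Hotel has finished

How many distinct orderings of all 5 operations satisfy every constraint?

Project Hotel is the only operation with nothing required before it, so every ordering starts there.
Counting all ways to extend the partial order to a total order gives 6.

6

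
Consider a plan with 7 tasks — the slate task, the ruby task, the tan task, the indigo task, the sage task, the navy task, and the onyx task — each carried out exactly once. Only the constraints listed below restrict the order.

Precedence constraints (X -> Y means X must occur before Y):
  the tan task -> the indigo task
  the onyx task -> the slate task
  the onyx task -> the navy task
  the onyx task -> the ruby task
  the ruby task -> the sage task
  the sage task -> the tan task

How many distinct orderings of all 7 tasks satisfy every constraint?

30

Only the onyx task has no prerequisites, so it must go first.
Systematically extending each partial ordering one task at a time and counting, there are 30 complete orderings.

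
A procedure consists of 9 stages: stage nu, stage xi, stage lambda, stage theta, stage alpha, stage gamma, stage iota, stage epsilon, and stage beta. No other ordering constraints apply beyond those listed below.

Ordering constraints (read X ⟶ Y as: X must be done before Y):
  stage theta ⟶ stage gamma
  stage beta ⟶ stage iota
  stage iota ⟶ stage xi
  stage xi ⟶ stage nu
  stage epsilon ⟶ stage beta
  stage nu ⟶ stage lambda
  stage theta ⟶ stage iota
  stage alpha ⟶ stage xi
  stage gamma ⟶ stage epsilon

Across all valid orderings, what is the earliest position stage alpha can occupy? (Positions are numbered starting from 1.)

Nothing is required before stage alpha; it can be the very first stage.

1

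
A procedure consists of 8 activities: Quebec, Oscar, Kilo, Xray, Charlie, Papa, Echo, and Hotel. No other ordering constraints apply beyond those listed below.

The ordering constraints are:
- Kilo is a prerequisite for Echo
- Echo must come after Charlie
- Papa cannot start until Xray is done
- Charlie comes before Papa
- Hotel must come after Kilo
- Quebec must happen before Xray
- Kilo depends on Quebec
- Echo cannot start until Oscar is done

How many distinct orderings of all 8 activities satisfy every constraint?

474

The activities with no prerequisites are Quebec, Oscar, Charlie; any of them can be placed first.
Systematically extending each partial ordering one activity at a time and counting, there are 474 complete orderings.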